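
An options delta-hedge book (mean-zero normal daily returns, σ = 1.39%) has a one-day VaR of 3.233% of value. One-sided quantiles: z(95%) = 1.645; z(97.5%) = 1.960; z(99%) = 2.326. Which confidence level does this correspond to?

99%

Implied z = VaR/σ = 3.233 / 1.39 = 2.326.
This matches z(99%) = 2.326.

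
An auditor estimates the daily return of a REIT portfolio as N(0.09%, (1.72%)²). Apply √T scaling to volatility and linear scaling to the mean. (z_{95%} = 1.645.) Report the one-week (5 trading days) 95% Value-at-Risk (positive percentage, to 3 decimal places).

σ_{5d} = 1.72% × √5 = 3.846%; μ_{5d} = 5 × 0.09% = 0.450%.
VaR = −(0.450%) + 1.645 × 3.846% = 5.877%.

5.877%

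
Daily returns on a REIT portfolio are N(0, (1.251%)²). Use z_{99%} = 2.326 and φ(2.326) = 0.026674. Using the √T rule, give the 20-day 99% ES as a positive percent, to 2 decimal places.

σ_{20d} = 1.251% × √20 = 5.595%.
ES multiplier = φ(z)/(1−α) = 0.026674/0.01 = 2.667.
ES = 5.595% × 2.667 = 14.922%.

14.92%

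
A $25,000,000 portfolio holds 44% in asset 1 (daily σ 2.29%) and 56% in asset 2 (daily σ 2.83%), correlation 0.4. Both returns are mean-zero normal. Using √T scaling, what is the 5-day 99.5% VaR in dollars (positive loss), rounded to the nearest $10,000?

$3,160,000

σ_p = √(0.44²·2.29² + 0.56²·2.83² + 2·0.4·0.44·0.56·2.29·2.83) = 2.192%.
σ_{5d} = 2.192% × √5 = 4.901%.
z(99.5%) = 2.576.
VaR = 2.576 × 4.901% = 12.625%; on $25,000,000 that is $3,156,250.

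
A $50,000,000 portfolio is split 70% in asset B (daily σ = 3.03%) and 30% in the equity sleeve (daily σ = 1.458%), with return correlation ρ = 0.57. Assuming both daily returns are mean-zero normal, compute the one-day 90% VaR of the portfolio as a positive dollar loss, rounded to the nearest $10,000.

$1,540,000

σ_p² = 0.7²·3.03² + 0.3²·1.458² + 2·0.57·0.7·0.3·3.03·1.458 = 5.7476 (%²).
σ_p = √5.7476 = 2.397%.
At 90%, z = 1.282.
VaR = 1.282 × 2.397% = 3.073%; on $50,000,000 that is $1,536,500.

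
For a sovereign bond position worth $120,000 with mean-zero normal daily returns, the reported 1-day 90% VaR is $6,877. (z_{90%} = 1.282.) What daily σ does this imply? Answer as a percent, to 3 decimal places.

VaR as a fraction: $6,877 / $120,000 = 5.731%.
σ = VaR / z = 5.731% / 1.282 = 4.470%.

4.470%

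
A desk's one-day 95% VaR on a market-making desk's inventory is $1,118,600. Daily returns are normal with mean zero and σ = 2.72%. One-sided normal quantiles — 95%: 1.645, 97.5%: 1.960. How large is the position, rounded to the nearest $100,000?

VaR as a fraction of value: z·σ = 1.645 × 2.72% = 4.4744%.
Position = $1,118,600 / 0.044744 = $25,000,000.

$25,000,000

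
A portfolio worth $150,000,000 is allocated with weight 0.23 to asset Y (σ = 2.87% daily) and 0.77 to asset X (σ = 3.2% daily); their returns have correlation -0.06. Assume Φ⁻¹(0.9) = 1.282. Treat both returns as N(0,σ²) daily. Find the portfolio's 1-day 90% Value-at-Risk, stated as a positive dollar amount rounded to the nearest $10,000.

σ_p² = 0.23²·2.87² + 0.77²·3.2² + 2·-0.06·0.23·0.77·2.87·3.2 = 6.3118 (%²).
σ_p = √6.3118 = 2.512%.
VaR = 1.282 × 2.512% = 3.220%; on $150,000,000 that is $4,830,000.

$4,830,000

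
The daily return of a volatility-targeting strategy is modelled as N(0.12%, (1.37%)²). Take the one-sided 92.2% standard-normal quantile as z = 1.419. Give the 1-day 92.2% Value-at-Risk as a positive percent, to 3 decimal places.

1.824%

VaR = −μ + z·σ = −(0.12%) + 1.419 × 1.37% = 1.824%.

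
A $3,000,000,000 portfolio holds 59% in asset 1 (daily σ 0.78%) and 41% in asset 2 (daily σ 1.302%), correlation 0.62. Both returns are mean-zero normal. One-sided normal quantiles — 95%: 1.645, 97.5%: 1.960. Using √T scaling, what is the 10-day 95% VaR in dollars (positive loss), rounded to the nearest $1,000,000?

σ_p = √(0.59²·0.78² + 0.41²·1.302² + 2·0.62·0.59·0.41·0.78·1.302) = 0.895%.
σ_{10d} = 0.895% × √10 = 2.830%.
VaR = 1.645 × 2.830% = 4.655%; on $3,000,000,000 that is $139,650,000.

$140,000,000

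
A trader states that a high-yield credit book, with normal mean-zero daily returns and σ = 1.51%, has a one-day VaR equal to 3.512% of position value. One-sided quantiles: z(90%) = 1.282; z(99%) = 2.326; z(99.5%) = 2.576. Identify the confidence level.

Implied z = VaR/σ = 3.512 / 1.51 = 2.326.
This matches z(99%) = 2.326.

99%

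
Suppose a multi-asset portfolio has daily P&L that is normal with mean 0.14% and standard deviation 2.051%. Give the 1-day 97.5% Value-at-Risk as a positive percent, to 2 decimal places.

At 97.5% one-sided, z = 1.960.
VaR = −μ + z·σ = −(0.14%) + 1.960 × 2.051% = 3.880%.

3.88%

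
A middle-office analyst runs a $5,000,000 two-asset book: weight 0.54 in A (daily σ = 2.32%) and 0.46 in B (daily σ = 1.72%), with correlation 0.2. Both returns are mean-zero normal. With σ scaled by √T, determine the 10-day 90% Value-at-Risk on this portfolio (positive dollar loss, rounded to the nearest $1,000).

σ_p = √(0.54²·2.32² + 0.46²·1.72² + 2·0.2·0.54·0.46·2.32·1.72) = 1.610%.
σ_{10d} = 1.610% × √10 = 5.091%.
z(90%) = 1.282.
VaR = 1.282 × 5.091% = 6.527%; on $5,000,000 that is $326,350.

$326,000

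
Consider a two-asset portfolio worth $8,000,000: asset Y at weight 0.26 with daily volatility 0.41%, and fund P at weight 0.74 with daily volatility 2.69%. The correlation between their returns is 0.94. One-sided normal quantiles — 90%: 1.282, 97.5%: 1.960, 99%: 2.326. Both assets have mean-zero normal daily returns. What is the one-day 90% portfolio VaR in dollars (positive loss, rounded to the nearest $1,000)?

σ_p² = 0.26²·0.41² + 0.74²·2.69² + 2·0.94·0.26·0.74·0.41·2.69 = 4.3728 (%²).
σ_p = √4.3728 = 2.091%.
VaR = 1.282 × 2.091% = 2.681%; on $8,000,000 that is $214,480.

$214,000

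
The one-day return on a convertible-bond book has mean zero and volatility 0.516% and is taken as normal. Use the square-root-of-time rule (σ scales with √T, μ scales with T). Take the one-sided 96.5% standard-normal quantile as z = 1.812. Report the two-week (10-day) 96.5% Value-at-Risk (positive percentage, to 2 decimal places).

2.96%

σ_{10d} = 0.516% × √10 = 1.632%.
VaR = 1.812 × 1.632% = 2.957%.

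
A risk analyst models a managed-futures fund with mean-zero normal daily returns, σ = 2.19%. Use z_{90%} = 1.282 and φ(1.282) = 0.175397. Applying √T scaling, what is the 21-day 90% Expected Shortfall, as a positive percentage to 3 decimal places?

17.603%

σ_{21d} = 2.19% × √21 = 10.036%.
ES multiplier = φ(z)/(1−α) = 0.175397/0.1 = 1.754.
ES = 10.036% × 1.754 = 17.603%.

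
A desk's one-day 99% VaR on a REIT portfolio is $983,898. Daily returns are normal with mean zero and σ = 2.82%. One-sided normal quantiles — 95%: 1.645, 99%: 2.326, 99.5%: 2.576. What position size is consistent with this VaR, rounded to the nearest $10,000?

$15,000,000

VaR as a fraction of value: z·σ = 2.326 × 2.82% = 6.55932%.
Position = $983,898 / 0.0655932 = $15,000,000.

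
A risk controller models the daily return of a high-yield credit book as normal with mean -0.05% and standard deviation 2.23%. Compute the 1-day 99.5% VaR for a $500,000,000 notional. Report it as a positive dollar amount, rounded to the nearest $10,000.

$28,970,000

At 99.5% one-sided, z = 2.576.
VaR = −μ + z·σ = −(-0.05%) + 2.576 × 2.23% = 5.794%.
On $500,000,000: 0.05794 × $500,000,000 = $28,970,000.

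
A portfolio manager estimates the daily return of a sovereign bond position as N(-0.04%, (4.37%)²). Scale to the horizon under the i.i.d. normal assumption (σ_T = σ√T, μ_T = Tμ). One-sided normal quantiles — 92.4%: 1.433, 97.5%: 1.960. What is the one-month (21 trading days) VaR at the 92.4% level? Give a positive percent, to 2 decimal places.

σ_{21d} = 4.37% × √21 = 20.026%; μ_{21d} = 21 × -0.04% = -0.840%.
VaR = −(-0.840%) + 1.433 × 20.026% = 29.537%.

29.54%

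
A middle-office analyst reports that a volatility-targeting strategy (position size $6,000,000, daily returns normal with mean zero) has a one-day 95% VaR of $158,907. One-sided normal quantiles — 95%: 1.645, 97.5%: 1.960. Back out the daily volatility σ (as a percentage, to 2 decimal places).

1.61%

VaR as a fraction: $158,907 / $6,000,000 = 2.648%.
σ = VaR / z = 2.648% / 1.645 = 1.610%.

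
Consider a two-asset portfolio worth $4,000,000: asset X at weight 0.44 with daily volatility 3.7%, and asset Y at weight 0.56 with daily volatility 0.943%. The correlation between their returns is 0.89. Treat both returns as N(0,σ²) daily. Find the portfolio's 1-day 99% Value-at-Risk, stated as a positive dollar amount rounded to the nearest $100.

$196,500

σ_p² = 0.44²·3.7² + 0.56²·0.943² + 2·0.89·0.44·0.56·3.7·0.943 = 4.4595 (%²).
σ_p = √4.4595 = 2.112%.
At 99%, z = 2.326.
VaR = 2.326 × 2.112% = 4.913%; on $4,000,000 that is $196,520.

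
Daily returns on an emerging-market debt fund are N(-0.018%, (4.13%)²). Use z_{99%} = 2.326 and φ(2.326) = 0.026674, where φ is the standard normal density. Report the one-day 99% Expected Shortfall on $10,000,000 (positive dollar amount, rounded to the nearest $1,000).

Tail multiplier: φ(z)/(1−α) = 0.026674 / 0.01 = 2.667.
ES = −(-0.018%) + 4.13% × 2.667 = 11.033%.
On $10,000,000: 0.11033 × $10,000,000 = $1,103,300.

$1,103,000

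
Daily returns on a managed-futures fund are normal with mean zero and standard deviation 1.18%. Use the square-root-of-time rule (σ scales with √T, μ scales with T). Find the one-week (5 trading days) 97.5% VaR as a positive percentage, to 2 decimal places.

5.17%

At 97.5%, z = 1.960.
σ_{5d} = 1.18% × √5 = 2.639%.
VaR = 1.960 × 2.639% = 5.172%.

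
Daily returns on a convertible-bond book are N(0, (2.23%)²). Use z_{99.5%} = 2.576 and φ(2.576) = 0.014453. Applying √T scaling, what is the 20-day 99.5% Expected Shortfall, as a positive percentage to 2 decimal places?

σ_{20d} = 2.23% × √20 = 9.973%.
ES multiplier = φ(z)/(1−α) = 0.014453/0.005 = 2.891.
ES = 9.973% × 2.891 = 28.832%.

28.83%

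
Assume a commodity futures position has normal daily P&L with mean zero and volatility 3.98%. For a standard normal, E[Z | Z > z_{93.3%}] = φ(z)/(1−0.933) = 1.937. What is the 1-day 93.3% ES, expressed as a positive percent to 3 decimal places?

ES = 3.98% × 1.937 = 7.709%.

7.709%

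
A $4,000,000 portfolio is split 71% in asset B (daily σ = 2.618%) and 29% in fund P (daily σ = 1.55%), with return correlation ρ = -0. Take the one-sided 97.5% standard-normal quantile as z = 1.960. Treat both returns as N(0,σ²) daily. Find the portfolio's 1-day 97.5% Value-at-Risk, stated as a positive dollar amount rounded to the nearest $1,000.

$150,000

σ_p² = 0.71²·2.618² + 0.29²·1.55² + 2·-0·0.71·0.29·2.618·1.55 = 3.6571 (%²).
σ_p = √3.6571 = 1.912%.
VaR = 1.960 × 1.912% = 3.748%; on $4,000,000 that is $149,920.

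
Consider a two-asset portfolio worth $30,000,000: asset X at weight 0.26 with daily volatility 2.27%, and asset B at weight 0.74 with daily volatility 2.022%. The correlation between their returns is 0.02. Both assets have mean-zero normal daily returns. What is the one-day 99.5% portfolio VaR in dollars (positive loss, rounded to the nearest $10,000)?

$1,250,000

σ_p² = 0.26²·2.27² + 0.74²·2.022² + 2·0.02·0.26·0.74·2.27·2.022 = 2.6225 (%²).
σ_p = √2.6225 = 1.619%.
At 99.5%, z = 2.576.
VaR = 2.576 × 1.619% = 4.171%; on $30,000,000 that is $1,251,300.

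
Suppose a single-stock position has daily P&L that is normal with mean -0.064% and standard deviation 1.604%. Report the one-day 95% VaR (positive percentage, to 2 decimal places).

At 95% one-sided, z = 1.645.
VaR = −μ + z·σ = −(-0.064%) + 1.645 × 1.604% = 2.703%.

2.70%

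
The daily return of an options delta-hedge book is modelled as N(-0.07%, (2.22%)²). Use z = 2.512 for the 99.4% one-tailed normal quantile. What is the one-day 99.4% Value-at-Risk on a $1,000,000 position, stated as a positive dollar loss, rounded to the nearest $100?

VaR = −μ + z·σ = −(-0.07%) + 2.512 × 2.22% = 5.647%.
On $1,000,000: 0.05647 × $1,000,000 = $56,470.

$56,500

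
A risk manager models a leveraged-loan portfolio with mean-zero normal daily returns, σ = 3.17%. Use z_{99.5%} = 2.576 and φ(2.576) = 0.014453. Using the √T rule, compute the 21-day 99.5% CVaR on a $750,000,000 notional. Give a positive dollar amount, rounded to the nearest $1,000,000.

σ_{21d} = 3.17% × √21 = 14.527%.
ES multiplier = φ(z)/(1−α) = 0.014453/0.005 = 2.891.
ES = 14.527% × 2.891 = 41.998%; on $750,000,000: $314,985,000.

$315,000,000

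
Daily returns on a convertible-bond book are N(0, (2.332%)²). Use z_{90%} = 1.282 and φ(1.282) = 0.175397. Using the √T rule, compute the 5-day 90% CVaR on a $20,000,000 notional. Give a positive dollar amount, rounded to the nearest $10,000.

σ_{5d} = 2.332% × √5 = 5.215%.
ES multiplier = φ(z)/(1−α) = 0.175397/0.1 = 1.754.
ES = 5.215% × 1.754 = 9.147%; on $20,000,000: $1,829,400.

$1,830,000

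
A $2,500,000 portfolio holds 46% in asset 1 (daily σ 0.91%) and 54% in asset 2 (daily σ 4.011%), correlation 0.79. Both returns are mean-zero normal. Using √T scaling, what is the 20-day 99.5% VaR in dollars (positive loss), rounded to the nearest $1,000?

σ_p = √(0.46²·0.91² + 0.54²·4.011² + 2·0.79·0.46·0.54·0.91·4.011) = 2.510%.
σ_{20d} = 2.510% × √20 = 11.225%.
z(99.5%) = 2.576.
VaR = 2.576 × 11.225% = 28.916%; on $2,500,000 that is $722,900.

$723,000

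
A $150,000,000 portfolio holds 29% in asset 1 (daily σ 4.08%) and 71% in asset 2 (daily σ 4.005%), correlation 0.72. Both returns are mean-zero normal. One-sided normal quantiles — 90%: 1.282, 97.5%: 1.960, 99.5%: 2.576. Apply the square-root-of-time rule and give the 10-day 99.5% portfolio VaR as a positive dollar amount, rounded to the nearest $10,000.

$46,260,000

σ_p = √(0.29²·4.08² + 0.71²·4.005² + 2·0.72·0.29·0.71·4.08·4.005) = 3.786%.
σ_{10d} = 3.786% × √10 = 11.972%.
VaR = 2.576 × 11.972% = 30.840%; on $150,000,000 that is $46,260,000.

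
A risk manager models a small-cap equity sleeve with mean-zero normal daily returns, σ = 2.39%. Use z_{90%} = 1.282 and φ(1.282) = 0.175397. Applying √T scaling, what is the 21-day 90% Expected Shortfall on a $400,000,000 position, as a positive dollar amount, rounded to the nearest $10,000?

$76,840,000

σ_{21d} = 2.39% × √21 = 10.952%.
ES multiplier = φ(z)/(1−α) = 0.175397/0.1 = 1.754.
ES = 10.952% × 1.754 = 19.210%; on $400,000,000: $76,840,000.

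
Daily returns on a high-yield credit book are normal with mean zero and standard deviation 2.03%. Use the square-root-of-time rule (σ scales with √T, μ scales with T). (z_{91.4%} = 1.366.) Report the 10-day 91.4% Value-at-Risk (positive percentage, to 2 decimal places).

σ_{10d} = 2.03% × √10 = 6.419%.
VaR = 1.366 × 6.419% = 8.768%.

8.77%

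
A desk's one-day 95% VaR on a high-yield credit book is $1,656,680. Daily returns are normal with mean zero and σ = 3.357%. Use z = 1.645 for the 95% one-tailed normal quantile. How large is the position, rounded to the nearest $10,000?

VaR as a fraction of value: z·σ = 1.645 × 3.357% = 5.52226%.
Position = $1,656,680 / 0.0552226 = $30,000,009.

$30,000,000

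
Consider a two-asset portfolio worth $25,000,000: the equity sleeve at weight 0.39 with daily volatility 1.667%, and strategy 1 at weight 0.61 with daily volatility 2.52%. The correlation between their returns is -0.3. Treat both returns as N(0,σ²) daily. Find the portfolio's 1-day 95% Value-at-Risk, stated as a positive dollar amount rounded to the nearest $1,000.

σ_p² = 0.39²·1.667² + 0.61²·2.52² + 2·-0.3·0.39·0.61·1.667·2.52 = 2.1860 (%²).
σ_p = √2.1860 = 1.479%.
At 95%, z = 1.645.
VaR = 1.645 × 1.479% = 2.433%; on $25,000,000 that is $608,250.

$608,000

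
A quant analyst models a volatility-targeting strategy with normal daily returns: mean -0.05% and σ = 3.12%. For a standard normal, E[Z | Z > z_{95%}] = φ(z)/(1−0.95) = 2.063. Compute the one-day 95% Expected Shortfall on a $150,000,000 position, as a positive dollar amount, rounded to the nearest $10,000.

ES = −(-0.05%) + 3.12% × 2.063 = 6.487%.
On $150,000,000: 0.06487 × $150,000,000 = $9,730,500.

$9,730,000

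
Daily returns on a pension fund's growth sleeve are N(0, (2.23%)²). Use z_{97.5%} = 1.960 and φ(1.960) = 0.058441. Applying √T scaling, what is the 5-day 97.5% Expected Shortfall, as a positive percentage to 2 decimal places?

11.66%

σ_{5d} = 2.23% × √5 = 4.986%.
ES multiplier = φ(z)/(1−α) = 0.058441/0.025 = 2.338.
ES = 4.986% × 2.338 = 11.657%.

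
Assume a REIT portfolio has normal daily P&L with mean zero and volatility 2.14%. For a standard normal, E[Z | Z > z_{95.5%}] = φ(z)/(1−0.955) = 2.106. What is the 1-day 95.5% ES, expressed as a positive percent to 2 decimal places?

ES = 2.14% × 2.106 = 4.507%.

4.51%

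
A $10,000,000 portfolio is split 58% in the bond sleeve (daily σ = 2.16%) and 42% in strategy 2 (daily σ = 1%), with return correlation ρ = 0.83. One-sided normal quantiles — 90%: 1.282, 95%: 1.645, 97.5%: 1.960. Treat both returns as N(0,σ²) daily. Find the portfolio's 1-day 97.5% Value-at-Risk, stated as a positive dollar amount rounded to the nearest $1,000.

σ_p² = 0.58²·2.16² + 0.42²·1² + 2·0.83·0.58·0.42·2.16·1 = 2.6194 (%²).
σ_p = √2.6194 = 1.618%.
VaR = 1.960 × 1.618% = 3.171%; on $10,000,000 that is $317,100.

$317,000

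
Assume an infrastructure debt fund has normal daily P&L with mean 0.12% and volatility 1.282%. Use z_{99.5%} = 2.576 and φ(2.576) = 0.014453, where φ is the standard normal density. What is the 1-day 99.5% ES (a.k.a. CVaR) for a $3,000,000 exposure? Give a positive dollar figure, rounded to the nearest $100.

Tail multiplier: φ(z)/(1−α) = 0.014453 / 0.005 = 2.891.
ES = −(0.12%) + 1.282% × 2.891 = 3.586%.
On $3,000,000: 0.03586 × $3,000,000 = $107,580.

$107,600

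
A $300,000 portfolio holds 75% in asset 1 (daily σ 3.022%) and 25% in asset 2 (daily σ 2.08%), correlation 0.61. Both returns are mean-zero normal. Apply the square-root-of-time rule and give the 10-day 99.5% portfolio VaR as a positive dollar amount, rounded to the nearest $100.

σ_p = √(0.75²·3.022² + 0.25²·2.08² + 2·0.61·0.75·0.25·3.022·2.08) = 2.616%.
σ_{10d} = 2.616% × √10 = 8.273%.
z(99.5%) = 2.576.
VaR = 2.576 × 8.273% = 21.311%; on $300,000 that is $63,933.

$63,900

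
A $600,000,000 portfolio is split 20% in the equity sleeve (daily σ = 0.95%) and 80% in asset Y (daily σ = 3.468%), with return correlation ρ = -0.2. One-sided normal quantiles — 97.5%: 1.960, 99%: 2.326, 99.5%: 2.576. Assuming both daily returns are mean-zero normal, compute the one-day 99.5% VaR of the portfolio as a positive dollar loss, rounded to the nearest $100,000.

σ_p² = 0.2²·0.95² + 0.8²·3.468² + 2·-0.2·0.2·0.8·0.95·3.468 = 7.5225 (%²).
σ_p = √7.5225 = 2.743%.
VaR = 2.576 × 2.743% = 7.066%; on $600,000,000 that is $42,396,000.

$42,400,000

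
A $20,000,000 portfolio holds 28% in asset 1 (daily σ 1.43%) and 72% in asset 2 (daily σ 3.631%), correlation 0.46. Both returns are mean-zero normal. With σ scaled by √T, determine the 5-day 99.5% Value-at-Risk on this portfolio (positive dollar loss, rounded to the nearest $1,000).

$3,250,000

σ_p = √(0.28²·1.43² + 0.72²·3.631² + 2·0.46·0.28·0.72·1.43·3.631) = 2.821%.
σ_{5d} = 2.821% × √5 = 6.308%.
z(99.5%) = 2.576.
VaR = 2.576 × 6.308% = 16.249%; on $20,000,000 that is $3,249,800.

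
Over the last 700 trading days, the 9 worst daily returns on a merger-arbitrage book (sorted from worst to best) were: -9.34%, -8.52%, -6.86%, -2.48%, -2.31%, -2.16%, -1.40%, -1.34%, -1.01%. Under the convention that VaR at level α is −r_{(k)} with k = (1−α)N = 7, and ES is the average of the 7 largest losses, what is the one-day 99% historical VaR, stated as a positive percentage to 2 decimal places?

1.40%

k = 7; the 7th lowest return is -1.40%, so VaR = 1.40%.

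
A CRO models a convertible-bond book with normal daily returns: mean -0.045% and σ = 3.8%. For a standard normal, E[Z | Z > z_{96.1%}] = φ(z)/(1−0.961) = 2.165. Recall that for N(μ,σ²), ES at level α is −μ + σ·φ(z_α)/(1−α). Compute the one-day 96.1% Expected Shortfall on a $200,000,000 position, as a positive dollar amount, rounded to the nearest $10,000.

$16,540,000

ES = −(-0.045%) + 3.8% × 2.165 = 8.272%.
On $200,000,000: 0.08272 × $200,000,000 = $16,544,000.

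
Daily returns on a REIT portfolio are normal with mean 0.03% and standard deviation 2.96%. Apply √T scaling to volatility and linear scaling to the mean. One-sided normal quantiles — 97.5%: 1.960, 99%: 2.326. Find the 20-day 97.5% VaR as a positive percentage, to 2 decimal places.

σ_{20d} = 2.96% × √20 = 13.238%; μ_{20d} = 20 × 0.03% = 0.600%.
VaR = −(0.600%) + 1.960 × 13.238% = 25.346%.

25.35%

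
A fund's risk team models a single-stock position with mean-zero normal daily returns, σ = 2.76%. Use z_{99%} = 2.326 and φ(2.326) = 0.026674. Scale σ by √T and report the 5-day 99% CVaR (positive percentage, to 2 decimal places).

σ_{5d} = 2.76% × √5 = 6.172%.
ES multiplier = φ(z)/(1−α) = 0.026674/0.01 = 2.667.
ES = 6.172% × 2.667 = 16.461%.

16.46%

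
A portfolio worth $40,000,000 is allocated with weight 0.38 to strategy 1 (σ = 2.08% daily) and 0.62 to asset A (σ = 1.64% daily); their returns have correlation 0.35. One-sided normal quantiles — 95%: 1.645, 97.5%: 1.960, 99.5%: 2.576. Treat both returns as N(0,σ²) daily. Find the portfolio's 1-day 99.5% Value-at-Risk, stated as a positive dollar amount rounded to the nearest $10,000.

σ_p² = 0.38²·2.08² + 0.62²·1.64² + 2·0.35·0.38·0.62·2.08·1.64 = 2.2212 (%²).
σ_p = √2.2212 = 1.490%.
VaR = 2.576 × 1.490% = 3.838%; on $40,000,000 that is $1,535,200.

$1,540,000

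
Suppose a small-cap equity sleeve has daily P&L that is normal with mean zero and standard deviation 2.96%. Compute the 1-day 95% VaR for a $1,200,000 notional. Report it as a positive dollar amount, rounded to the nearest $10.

$58,430

At 95% one-sided, z = 1.645.
VaR = z·σ = 1.645 × 2.96% = 4.869%.
On $1,200,000: 0.04869 × $1,200,000 = $58,428.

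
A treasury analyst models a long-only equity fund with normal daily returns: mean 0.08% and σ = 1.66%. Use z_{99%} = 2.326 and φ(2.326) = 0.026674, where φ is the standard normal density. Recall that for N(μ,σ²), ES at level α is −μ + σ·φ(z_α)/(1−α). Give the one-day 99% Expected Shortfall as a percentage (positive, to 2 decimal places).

Tail multiplier: φ(z)/(1−α) = 0.026674 / 0.01 = 2.667.
ES = −(0.08%) + 1.66% × 2.667 = 4.347%.

4.35%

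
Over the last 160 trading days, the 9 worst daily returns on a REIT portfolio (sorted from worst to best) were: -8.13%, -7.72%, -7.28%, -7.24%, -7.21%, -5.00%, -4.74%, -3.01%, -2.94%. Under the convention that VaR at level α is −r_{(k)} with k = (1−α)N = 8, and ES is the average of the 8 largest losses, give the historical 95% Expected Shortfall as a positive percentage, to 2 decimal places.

6.29%

The 8 worst returns sum to -50.33%.
ES = −(-50.33%) / 8 = 6.29125% ≈ 6.29%.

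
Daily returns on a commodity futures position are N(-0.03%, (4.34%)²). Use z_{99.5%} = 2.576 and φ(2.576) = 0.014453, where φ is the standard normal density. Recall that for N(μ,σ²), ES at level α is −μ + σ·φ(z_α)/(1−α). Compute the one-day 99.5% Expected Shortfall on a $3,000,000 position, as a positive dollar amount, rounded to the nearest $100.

Tail multiplier: φ(z)/(1−α) = 0.014453 / 0.005 = 2.891.
ES = −(-0.03%) + 4.34% × 2.891 = 12.577%.
On $3,000,000: 0.12577 × $3,000,000 = $377,310.

$377,300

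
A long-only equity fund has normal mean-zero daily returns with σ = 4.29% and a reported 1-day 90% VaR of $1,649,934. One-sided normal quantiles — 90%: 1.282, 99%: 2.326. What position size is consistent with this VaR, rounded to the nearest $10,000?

VaR as a fraction of value: z·σ = 1.282 × 4.29% = 5.49978%.
Position = $1,649,934 / 0.0549978 = $30,000,000.

$30,000,000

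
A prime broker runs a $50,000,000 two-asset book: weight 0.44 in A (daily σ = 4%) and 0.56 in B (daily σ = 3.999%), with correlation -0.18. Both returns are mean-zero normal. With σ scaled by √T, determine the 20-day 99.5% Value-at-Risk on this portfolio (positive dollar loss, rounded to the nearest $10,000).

$14,900,000

σ_p = √(0.44²·4² + 0.56²·3.999² + 2·-0.18·0.44·0.56·4·3.999) = 2.587%.
σ_{20d} = 2.587% × √20 = 11.569%.
z(99.5%) = 2.576.
VaR = 2.576 × 11.569% = 29.802%; on $50,000,000 that is $14,901,000.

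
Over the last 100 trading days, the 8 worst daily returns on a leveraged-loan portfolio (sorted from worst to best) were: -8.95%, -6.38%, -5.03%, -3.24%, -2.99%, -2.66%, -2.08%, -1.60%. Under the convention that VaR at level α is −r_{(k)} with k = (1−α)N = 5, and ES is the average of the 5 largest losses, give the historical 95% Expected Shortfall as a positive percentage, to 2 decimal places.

5.32%

The 5 worst returns sum to -26.59%.
ES = −(-26.59%) / 5 = 5.318% ≈ 5.32%.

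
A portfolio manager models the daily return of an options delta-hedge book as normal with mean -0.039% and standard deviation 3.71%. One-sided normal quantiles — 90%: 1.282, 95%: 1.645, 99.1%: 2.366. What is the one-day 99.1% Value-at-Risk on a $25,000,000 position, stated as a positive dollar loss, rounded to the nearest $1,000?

$2,204,000

VaR = −μ + z·σ = −(-0.039%) + 2.366 × 3.71% = 8.817%.
On $25,000,000: 0.08817 × $25,000,000 = $2,204,250.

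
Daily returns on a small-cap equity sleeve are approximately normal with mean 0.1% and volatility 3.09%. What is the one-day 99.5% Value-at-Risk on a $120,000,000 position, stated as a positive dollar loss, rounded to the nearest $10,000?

At 99.5% one-sided, z = 2.576.
VaR = −μ + z·σ = −(0.1%) + 2.576 × 3.09% = 7.860%.
On $120,000,000: 0.07860 × $120,000,000 = $9,432,000.

$9,430,000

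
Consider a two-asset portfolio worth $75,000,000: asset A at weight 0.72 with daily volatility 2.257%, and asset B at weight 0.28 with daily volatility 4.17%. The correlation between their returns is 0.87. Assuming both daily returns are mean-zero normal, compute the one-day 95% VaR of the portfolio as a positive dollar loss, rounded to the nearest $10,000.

σ_p² = 0.72²·2.257² + 0.28²·4.17² + 2·0.87·0.72·0.28·2.257·4.17 = 7.3055 (%²).
σ_p = √7.3055 = 2.703%.
At 95%, z = 1.645.
VaR = 1.645 × 2.703% = 4.446%; on $75,000,000 that is $3,334,500.

$3,330,000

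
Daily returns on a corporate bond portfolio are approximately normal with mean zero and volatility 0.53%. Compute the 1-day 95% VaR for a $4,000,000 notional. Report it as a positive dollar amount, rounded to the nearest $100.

At 95% one-sided, z = 1.645.
VaR = z·σ = 1.645 × 0.53% = 0.872%.
On $4,000,000: 0.00872 × $4,000,000 = $34,880.

$34,900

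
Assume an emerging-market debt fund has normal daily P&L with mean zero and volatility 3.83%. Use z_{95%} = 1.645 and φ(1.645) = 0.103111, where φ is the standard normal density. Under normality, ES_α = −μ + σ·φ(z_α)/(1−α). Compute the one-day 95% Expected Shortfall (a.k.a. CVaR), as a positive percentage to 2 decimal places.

7.90%

Tail multiplier: φ(z)/(1−α) = 0.103111 / 0.05 = 2.062.
ES = 3.83% × 2.062 = 7.897%.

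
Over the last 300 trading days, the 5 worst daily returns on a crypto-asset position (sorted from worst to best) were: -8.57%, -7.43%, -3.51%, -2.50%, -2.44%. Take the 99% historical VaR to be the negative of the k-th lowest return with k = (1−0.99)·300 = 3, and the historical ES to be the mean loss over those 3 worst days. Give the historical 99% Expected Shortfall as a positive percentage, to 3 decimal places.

6.503%

The 3 worst returns sum to -19.51%.
ES = −(-19.51%) / 3 = 6.5033…% ≈ 6.503%.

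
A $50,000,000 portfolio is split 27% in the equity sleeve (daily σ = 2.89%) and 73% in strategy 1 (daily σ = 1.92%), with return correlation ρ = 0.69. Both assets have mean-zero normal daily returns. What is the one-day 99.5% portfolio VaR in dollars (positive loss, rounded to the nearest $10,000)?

σ_p² = 0.27²·2.89² + 0.73²·1.92² + 2·0.69·0.27·0.73·2.89·1.92 = 4.0826 (%²).
σ_p = √4.0826 = 2.021%.
At 99.5%, z = 2.576.
VaR = 2.576 × 2.021% = 5.206%; on $50,000,000 that is $2,603,000.

$2,600,000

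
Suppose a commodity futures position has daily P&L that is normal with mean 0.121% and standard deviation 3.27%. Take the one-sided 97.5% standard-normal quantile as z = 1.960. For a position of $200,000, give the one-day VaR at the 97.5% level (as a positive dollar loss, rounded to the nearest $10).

VaR = −μ + z·σ = −(0.121%) + 1.960 × 3.27% = 6.288%.
On $200,000: 0.06288 × $200,000 = $12,576.

$12,580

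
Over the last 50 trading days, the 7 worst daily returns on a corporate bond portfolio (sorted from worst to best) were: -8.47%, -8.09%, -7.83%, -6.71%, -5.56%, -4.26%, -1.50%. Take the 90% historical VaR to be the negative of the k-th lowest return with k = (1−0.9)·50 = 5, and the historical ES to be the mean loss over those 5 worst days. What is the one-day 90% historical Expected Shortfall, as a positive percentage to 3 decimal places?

The 5 worst returns sum to -36.66%.
ES = −(-36.66%) / 5 = 7.332%.

7.332%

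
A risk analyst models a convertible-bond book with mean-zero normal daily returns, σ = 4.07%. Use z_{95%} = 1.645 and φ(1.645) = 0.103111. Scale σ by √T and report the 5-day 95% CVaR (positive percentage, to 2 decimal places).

18.77%

σ_{5d} = 4.07% × √5 = 9.101%.
ES multiplier = φ(z)/(1−α) = 0.103111/0.05 = 2.062.
ES = 9.101% × 2.062 = 18.766%.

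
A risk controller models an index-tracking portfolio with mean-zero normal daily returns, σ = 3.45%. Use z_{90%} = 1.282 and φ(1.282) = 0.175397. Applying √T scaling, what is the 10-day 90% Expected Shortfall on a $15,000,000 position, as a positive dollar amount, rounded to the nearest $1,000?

$2,870,000

σ_{10d} = 3.45% × √10 = 10.910%.
ES multiplier = φ(z)/(1−α) = 0.175397/0.1 = 1.754.
ES = 10.910% × 1.754 = 19.136%; on $15,000,000: $2,870,400.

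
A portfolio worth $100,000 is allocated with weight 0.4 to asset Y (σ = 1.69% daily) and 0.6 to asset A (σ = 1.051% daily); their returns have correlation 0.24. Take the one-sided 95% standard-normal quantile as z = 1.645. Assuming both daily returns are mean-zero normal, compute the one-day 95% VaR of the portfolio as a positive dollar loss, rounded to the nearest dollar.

σ_p² = 0.4²·1.69² + 0.6²·1.051² + 2·0.24·0.4·0.6·1.69·1.051 = 1.0592 (%²).
σ_p = √1.0592 = 1.029%.
VaR = 1.645 × 1.029% = 1.693%; on $100,000 that is $1,693.

$1,693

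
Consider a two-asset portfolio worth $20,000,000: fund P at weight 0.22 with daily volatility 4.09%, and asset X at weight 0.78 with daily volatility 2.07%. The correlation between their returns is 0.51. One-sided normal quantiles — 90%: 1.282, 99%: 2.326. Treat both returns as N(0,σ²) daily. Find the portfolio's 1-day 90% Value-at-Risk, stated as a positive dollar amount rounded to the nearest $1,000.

σ_p² = 0.22²·4.09² + 0.78²·2.07² + 2·0.51·0.22·0.78·4.09·2.07 = 4.8984 (%²).
σ_p = √4.8984 = 2.213%.
VaR = 1.282 × 2.213% = 2.837%; on $20,000,000 that is $567,400.

$567,000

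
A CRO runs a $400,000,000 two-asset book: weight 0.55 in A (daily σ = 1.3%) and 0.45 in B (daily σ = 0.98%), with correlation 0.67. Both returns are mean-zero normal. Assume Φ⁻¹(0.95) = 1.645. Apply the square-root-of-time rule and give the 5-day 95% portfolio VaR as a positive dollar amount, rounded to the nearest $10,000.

$15,630,000

σ_p = √(0.55²·1.3² + 0.45²·0.98² + 2·0.67·0.55·0.45·1.3·0.98) = 1.062%.
σ_{5d} = 1.062% × √5 = 2.375%.
VaR = 1.645 × 2.375% = 3.907%; on $400,000,000 that is $15,628,000.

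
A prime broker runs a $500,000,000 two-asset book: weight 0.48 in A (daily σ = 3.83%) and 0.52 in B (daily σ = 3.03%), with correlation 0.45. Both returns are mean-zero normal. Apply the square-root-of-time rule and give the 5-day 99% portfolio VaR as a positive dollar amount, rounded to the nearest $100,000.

σ_p = √(0.48²·3.83² + 0.52²·3.03² + 2·0.45·0.48·0.52·3.83·3.03) = 2.910%.
σ_{5d} = 2.910% × √5 = 6.507%.
z(99%) = 2.326.
VaR = 2.326 × 6.507% = 15.135%; on $500,000,000 that is $75,675,000.

$75,700,000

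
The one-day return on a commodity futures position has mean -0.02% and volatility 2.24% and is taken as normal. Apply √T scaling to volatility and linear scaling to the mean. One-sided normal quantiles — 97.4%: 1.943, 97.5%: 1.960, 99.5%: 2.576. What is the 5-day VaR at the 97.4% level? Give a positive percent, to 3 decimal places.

9.832%

σ_{5d} = 2.24% × √5 = 5.009%; μ_{5d} = 5 × -0.02% = -0.100%.
VaR = −(-0.100%) + 1.943 × 5.009% = 9.832%.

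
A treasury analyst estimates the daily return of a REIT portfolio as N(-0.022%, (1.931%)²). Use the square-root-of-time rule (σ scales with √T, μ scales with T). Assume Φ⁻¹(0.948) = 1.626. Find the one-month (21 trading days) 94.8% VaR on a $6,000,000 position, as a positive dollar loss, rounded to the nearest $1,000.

$891,000

σ_{21d} = 1.931% × √21 = 8.849%; μ_{21d} = 21 × -0.022% = -0.462%.
VaR = −(-0.462%) + 1.626 × 8.849% = 14.850%.
On $6,000,000: 0.14850 × $6,000,000 = $891,000.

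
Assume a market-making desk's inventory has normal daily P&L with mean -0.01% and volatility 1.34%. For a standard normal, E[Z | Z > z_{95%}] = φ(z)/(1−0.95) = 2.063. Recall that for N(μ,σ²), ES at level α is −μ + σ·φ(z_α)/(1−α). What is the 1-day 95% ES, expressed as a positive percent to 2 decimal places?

2.77%

ES = −(-0.01%) + 1.34% × 2.063 = 2.774%.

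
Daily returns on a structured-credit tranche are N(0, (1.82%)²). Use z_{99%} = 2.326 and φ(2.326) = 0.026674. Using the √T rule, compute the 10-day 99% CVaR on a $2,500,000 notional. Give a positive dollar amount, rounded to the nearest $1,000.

$384,000

σ_{10d} = 1.82% × √10 = 5.755%.
ES multiplier = φ(z)/(1−α) = 0.026674/0.01 = 2.667.
ES = 5.755% × 2.667 = 15.349%; on $2,500,000: $383,725.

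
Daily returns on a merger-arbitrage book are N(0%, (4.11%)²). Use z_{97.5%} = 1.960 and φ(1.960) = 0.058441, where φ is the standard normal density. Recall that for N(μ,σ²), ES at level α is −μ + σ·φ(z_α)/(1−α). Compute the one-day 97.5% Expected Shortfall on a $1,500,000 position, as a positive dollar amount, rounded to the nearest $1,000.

Tail multiplier: φ(z)/(1−α) = 0.058441 / 0.025 = 2.338.
ES = 4.11% × 2.338 = 9.609%.
On $1,500,000: 0.09609 × $1,500,000 = $144,135.

$144,000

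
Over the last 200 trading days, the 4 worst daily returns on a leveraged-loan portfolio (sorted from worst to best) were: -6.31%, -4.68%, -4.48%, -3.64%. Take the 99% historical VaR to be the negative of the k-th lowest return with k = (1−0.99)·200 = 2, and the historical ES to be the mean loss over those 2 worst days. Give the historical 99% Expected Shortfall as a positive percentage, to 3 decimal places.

The 2 worst returns sum to -10.99%.
ES = −(-10.99%) / 2 = 5.495%.

5.495%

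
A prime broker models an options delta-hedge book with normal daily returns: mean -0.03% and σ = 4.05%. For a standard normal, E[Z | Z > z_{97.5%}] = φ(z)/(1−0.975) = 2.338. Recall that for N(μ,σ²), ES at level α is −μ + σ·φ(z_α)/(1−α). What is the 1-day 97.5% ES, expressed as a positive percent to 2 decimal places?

9.50%

ES = −(-0.03%) + 4.05% × 2.338 = 9.499%.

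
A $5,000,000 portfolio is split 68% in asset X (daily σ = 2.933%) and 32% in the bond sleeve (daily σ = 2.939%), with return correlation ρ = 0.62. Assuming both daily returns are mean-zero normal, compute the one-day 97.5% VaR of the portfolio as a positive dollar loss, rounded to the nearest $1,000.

σ_p² = 0.68²·2.933² + 0.32²·2.939² + 2·0.62·0.68·0.32·2.933·2.939 = 7.1882 (%²).
σ_p = √7.1882 = 2.681%.
At 97.5%, z = 1.960.
VaR = 1.960 × 2.681% = 5.255%; on $5,000,000 that is $262,750.

$263,000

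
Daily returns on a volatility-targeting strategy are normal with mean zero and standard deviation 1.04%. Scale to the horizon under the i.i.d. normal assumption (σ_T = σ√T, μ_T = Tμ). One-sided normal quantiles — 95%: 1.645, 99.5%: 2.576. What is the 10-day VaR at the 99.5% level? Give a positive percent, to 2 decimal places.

σ_{10d} = 1.04% × √10 = 3.289%.
VaR = 2.576 × 3.289% = 8.472%.

8.47%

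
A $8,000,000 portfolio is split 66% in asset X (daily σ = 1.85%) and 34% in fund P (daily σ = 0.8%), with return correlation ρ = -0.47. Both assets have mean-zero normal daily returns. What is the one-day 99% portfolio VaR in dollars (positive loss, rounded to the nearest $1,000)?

σ_p² = 0.66²·1.85² + 0.34²·0.8² + 2·-0.47·0.66·0.34·1.85·0.8 = 1.2526 (%²).
σ_p = √1.2526 = 1.119%.
At 99%, z = 2.326.
VaR = 2.326 × 1.119% = 2.603%; on $8,000,000 that is $208,240.

$208,000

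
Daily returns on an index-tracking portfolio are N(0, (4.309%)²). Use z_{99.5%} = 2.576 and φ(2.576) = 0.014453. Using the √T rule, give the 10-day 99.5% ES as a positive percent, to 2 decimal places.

σ_{10d} = 4.309% × √10 = 13.626%.
ES multiplier = φ(z)/(1−α) = 0.014453/0.005 = 2.891.
ES = 13.626% × 2.891 = 39.393%.

39.39%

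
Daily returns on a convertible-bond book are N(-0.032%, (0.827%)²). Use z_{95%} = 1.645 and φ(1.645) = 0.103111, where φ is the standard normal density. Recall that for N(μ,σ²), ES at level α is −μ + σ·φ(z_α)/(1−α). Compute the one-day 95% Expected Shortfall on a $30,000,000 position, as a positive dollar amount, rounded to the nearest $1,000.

$521,000

Tail multiplier: φ(z)/(1−α) = 0.103111 / 0.05 = 2.062.
ES = −(-0.032%) + 0.827% × 2.062 = 1.737%.
On $30,000,000: 0.01737 × $30,000,000 = $521,100.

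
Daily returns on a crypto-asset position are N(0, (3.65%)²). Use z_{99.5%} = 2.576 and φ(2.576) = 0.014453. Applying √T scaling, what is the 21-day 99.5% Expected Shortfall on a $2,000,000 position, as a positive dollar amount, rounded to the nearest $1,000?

σ_{21d} = 3.65% × √21 = 16.726%.
ES multiplier = φ(z)/(1−α) = 0.014453/0.005 = 2.891.
ES = 16.726% × 2.891 = 48.355%; on $2,000,000: $967,100.

$967,000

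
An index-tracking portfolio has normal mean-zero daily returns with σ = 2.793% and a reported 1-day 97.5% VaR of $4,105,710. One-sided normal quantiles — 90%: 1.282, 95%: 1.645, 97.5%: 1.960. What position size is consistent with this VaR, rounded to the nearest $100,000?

VaR as a fraction of value: z·σ = 1.960 × 2.793% = 5.47428%.
Position = $4,105,710 / 0.0547428 = $75,000,000.

$75,000,000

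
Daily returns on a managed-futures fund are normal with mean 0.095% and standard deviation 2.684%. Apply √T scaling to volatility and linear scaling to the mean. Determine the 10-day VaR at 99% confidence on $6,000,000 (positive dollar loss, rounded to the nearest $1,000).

At 99%, z = 2.326.
σ_{10d} = 2.684% × √10 = 8.488%; μ_{10d} = 10 × 0.095% = 0.950%.
VaR = −(0.950%) + 2.326 × 8.488% = 18.793%.
On $6,000,000: 0.18793 × $6,000,000 = $1,127,580.

$1,128,000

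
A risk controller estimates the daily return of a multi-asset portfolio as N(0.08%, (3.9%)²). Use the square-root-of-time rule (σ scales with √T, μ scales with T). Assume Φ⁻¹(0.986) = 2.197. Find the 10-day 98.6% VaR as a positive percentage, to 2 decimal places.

26.30%

σ_{10d} = 3.9% × √10 = 12.333%; μ_{10d} = 10 × 0.08% = 0.800%.
VaR = −(0.800%) + 2.197 × 12.333% = 26.296%.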